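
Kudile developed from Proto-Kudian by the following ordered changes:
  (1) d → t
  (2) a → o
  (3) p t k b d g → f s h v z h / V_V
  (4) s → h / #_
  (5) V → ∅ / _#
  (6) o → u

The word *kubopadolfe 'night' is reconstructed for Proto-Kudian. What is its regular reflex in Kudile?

Kudile: *kubopadolfe
  kubopadolfe → kubopatolfe   [unconditioned shift]
  kubopatolfe → kubopotolfe   [vowel merger]
  kubopotolfe → kuvofosolfe   [intervocalic lenition]
  kuvofosolfe (rule 4 does not apply)
  kuvofosolfe → kuvofosolf   [apocope]
  kuvofosolf → kuvufusulf   [vowel merger]
  giving Kudile kuvufusulf.

kuvufusulf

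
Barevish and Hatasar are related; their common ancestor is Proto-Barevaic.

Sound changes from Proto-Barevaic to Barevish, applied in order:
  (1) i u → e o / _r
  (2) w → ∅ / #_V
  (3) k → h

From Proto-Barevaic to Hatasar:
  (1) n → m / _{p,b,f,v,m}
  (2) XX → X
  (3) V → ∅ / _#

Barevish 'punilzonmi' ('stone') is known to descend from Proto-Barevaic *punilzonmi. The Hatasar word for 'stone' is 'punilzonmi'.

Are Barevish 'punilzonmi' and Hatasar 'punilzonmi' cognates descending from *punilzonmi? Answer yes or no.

no

Derive the expected Hatasar reflex of *punilzonmi:
Hatasar: start from *punilzonmi.
  rule 1 (nasal place assimilation): punilzonmi → punilzommi
  rule 2 (degemination): punilzommi → punilzomi
  rule 3 (apocope): punilzomi → punilzom
  ⇒ Hatasar punilzom
The regular Hatasar reflex would be 'punilzom', but the attested form is 'punilzonmi'. The correspondence is irregular, so they are not cognates (the Hatasar form has a different source).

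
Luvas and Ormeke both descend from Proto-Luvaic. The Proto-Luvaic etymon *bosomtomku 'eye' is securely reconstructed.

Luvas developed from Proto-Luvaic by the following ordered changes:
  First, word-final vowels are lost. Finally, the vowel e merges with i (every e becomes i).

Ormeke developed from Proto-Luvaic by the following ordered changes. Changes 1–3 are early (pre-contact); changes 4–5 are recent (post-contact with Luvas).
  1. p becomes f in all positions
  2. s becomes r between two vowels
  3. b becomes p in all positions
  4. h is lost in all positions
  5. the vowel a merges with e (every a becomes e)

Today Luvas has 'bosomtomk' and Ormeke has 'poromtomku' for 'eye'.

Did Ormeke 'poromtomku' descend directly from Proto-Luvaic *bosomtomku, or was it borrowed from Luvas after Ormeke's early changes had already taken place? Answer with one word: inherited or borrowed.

If inherited, *bosomtomku would pass through all of Ormeke's changes:
Ormeke: *bosomtomku
  bosomtomku (rule 1 does not apply)
  bosomtomku → boromtomku   [rhotacism]
  boromtomku → poromtomku   [unconditioned shift]
  poromtomku (rule 4 does not apply)
  poromtomku (rule 5 does not apply)
  giving Ormeke poromtomku.
If borrowed from Luvas 'bosomtomk' after the early changes, it would undergo only the recent ones:
  rule 4 (h-loss): no change (bosomtomk)
  rule 5 (vowel merger): no change (bosomtomk)
  ⇒ as a loan: bosomtomk
Ormeke 'poromtomku' matches the inherited outcome exactly, so it is an inherited cognate, not a loan.

inherited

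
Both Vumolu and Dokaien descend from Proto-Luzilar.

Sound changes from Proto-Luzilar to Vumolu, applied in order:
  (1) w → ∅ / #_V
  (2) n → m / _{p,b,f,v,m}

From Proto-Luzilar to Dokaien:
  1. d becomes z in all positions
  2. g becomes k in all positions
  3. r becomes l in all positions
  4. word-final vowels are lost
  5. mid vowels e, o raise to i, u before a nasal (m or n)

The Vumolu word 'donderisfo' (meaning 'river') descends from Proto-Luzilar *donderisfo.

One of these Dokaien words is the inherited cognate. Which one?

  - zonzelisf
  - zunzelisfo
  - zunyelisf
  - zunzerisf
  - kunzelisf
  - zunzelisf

zunzelisf

Dokaien: start from *donderisfo.
  rule 1 (unconditioned shift): donderisfo → zonzerisfo
  rule 2: no change — zonzerisfo
  rule 3 (unconditioned shift): zonzerisfo → zonzelisfo
  rule 4 (apocope): zonzelisfo → zonzelisf
  rule 5 (pre-nasal raising): zonzelisf → zunzelisf
  ⇒ Dokaien zunzelisf
Only 'zunzelisf' matches the regular Dokaien development of *donderisfo.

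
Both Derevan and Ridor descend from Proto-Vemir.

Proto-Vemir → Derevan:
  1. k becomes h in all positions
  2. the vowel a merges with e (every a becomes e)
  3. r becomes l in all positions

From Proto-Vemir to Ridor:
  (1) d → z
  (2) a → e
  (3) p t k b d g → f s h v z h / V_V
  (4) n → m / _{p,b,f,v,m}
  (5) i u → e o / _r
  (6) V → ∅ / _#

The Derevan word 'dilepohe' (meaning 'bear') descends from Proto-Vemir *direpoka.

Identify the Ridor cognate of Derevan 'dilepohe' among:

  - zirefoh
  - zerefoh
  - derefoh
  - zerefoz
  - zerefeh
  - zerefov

zerefoh

Ridor: *direpoka
  direpoka → zirepoka   [unconditioned shift]
  zirepoka → zirepoke   [vowel merger]
  zirepoke → zirefohe   [intervocalic lenition]
  zirefohe (rule 4 does not apply)
  zirefohe → zerefohe   [pre-rhotic lowering]
  zerefohe → zerefoh   [apocope]
  giving Ridor zerefoh.
Only 'zerefoh' matches the regular Ridor development of *direpoka.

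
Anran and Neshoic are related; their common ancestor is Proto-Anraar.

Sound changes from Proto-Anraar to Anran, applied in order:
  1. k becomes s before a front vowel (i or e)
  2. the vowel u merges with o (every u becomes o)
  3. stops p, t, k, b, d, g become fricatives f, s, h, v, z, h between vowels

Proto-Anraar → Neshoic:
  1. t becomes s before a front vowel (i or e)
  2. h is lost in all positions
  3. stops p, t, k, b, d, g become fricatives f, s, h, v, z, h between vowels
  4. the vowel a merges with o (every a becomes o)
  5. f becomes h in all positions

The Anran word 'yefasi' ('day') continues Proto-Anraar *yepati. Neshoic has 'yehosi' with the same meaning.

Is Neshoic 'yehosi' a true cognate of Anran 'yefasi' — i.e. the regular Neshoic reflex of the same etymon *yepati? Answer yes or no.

yes

Derive the expected Neshoic reflex of *yepati:
Neshoic: *yepati > yepasi > yefasi > yefosi > yehosi  (by palatalisation, intervocalic lenition, vowel merger, unconditioned shift)
Neshoic 'yehosi' matches the regular reflex exactly, so the pair is cognate.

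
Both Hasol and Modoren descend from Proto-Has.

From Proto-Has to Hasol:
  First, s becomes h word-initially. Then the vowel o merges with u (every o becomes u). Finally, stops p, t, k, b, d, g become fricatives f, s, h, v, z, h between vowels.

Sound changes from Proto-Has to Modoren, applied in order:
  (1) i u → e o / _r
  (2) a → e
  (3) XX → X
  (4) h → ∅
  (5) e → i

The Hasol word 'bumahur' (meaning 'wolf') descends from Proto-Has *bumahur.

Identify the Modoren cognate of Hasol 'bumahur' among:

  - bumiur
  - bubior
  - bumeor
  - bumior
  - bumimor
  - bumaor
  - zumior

Modoren: start from *bumahur.
  rule 1 (pre-rhotic lowering): bumahur → bumahor
  rule 2 (vowel merger): bumahor → bumehor
  rule 3: no change — bumehor
  rule 4 (h-loss): bumehor → bumeor
  rule 5 (vowel merger): bumeor → bumior
  ⇒ Modoren bumior
Among the options, 'bumior' alone shows every Modoren change applied in order.

bumior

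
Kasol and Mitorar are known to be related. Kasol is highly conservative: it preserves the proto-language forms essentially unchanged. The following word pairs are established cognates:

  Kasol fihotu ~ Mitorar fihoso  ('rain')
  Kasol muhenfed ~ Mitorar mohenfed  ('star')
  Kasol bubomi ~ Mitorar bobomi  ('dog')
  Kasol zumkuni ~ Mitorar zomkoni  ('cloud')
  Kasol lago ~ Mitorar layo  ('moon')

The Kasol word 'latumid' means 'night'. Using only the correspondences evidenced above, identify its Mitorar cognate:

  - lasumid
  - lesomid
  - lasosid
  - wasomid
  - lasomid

fihotu ~ fihoso — Kasol t corresponds to Mitorar s between vowels (before a back vowel).
zumkuni ~ zomkoni — Kasol u corresponds to Mitorar o after a consonant, before a nasal.
Applying these to Kasol 'latumid':
  latumid → lasumid   (t→s between vowels (before a back vowel))
  lasumid → lasomid   (u→o after a consonant, before a nasal)
So the Mitorar cognate is 'lasomid'.

lasomid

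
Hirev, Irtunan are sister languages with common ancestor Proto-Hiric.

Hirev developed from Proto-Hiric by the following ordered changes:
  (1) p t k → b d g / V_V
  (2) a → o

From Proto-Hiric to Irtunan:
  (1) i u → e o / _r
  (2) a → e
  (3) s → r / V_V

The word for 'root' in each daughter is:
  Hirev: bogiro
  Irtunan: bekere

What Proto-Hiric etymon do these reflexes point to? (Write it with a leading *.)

Position 6: Hirev has o, Irtunan has e. Taking the neighbouring segments as reconstructed: Hirev o could go back to *a or *o; Irtunan e could go back to *a or *e — the one source consistent with every daughter is *a.
Position 2: Hirev has o, Irtunan has e. Taking the neighbouring segments as reconstructed: Hirev o could go back to *a or *o; Irtunan e could go back to *a or *e — the one source consistent with every daughter is *a.
Verify the candidate proto-form against each daughter:
Hirev: *bakira > bagira > bogiro  (by intervocalic voicing, vowel merger)
Irtunan: *bakira > bakera > bekere  (by pre-rhotic lowering, vowel merger)
Only *bakira yields all of Hirev bogiro, Irtunan bekere.

*bakira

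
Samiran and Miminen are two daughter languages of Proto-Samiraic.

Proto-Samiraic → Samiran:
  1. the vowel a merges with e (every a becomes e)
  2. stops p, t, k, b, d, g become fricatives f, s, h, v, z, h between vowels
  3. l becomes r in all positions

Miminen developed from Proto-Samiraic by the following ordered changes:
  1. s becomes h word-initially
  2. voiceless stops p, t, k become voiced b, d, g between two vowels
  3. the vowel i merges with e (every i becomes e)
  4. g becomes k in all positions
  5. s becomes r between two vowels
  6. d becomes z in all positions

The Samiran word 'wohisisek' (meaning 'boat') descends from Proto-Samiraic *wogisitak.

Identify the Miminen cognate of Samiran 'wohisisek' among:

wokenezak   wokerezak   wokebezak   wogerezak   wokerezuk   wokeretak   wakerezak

wokerezak

Miminen: *wogisitak > wogisidak > wogesedak > wokesedak > wokeredak > wokerezak  (by intervocalic voicing, vowel merger, unconditioned shift, rhotacism, unconditioned shift)
Among the options, 'wokerezak' alone shows every Miminen change applied in order.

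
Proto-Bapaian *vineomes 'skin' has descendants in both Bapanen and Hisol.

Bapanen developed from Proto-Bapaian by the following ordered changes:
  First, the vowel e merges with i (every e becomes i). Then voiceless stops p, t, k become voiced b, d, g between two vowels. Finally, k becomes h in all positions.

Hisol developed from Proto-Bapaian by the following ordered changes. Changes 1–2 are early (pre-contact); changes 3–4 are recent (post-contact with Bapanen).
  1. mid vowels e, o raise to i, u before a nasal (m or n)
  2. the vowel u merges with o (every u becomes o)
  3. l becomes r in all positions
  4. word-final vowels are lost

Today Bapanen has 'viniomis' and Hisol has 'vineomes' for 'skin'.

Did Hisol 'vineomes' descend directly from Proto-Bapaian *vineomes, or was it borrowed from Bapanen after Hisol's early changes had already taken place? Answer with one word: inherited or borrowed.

If inherited, *vineomes would pass through all of Hisol's changes:
Hisol: *vineomes > vineumes > vineomes  (by pre-nasal raising, vowel merger)
If borrowed from Bapanen 'viniomis' after the early changes, it would undergo only the recent ones:
  rule 3 (unconditioned shift): no change (viniomis)
  rule 4 (apocope): no change (viniomis)
  ⇒ as a loan: viniomis
Hisol 'vineomes' matches the inherited outcome exactly, so it is an inherited cognate, not a loan.

inherited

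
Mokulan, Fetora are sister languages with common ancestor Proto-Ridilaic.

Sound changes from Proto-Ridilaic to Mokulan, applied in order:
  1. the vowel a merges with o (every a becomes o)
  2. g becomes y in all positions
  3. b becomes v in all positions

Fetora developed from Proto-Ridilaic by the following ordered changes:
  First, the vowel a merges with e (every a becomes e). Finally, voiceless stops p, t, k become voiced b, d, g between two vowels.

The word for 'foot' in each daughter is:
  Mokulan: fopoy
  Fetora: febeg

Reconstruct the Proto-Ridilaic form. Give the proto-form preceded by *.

Position 3: Mokulan has p, Fetora has b. Mokulan preserves p here (none of its changes turn any other segment into p), so the proto-segment is *p.
Position 4: Mokulan has o, Fetora has e. Taking the neighbouring segments as reconstructed: Mokulan o could go back to *a or *o; Fetora e could go back to *a or *e — the one source consistent with every daughter is *a.
Verify the candidate proto-form against each daughter:
Mokulan: *fapag
  fapag → fopog   [vowel merger]
  fopog → fopoy   [unconditioned shift]
  fopoy (rule 3 does not apply)
  giving Mokulan fopoy.
Fetora: *fapag > fepeg > febeg  (by vowel merger, intervocalic voicing)
Only *fapag yields all of Mokulan fopoy, Fetora febeg.

*fapag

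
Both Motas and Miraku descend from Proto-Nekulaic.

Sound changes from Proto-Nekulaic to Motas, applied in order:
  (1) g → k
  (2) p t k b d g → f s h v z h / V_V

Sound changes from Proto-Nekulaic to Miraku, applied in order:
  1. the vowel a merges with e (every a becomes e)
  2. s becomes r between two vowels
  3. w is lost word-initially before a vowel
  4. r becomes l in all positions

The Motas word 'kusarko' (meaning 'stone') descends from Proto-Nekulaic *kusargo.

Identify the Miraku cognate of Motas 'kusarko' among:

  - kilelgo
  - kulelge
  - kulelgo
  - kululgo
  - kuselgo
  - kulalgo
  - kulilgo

Miraku: *kusargo > kusergo > kurergo > kulelgo  (by vowel merger, rhotacism, unconditioned shift)
Only 'kulelgo' matches the regular Miraku development of *kusargo.

kulelgo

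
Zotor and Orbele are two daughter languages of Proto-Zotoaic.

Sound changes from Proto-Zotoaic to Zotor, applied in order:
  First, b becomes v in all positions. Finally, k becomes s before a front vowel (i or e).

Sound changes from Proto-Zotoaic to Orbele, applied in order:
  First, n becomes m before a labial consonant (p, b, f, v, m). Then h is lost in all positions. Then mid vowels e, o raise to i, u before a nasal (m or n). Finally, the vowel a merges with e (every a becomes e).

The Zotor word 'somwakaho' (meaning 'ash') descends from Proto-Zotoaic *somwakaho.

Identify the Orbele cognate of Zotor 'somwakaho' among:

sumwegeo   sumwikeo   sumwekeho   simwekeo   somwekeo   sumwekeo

sumwekeo

Orbele: start from *somwakaho.
  rule 1: no change — somwakaho
  rule 2 (h-loss): somwakaho → somwakao
  rule 3 (pre-nasal raising): somwakao → sumwakao
  rule 4 (vowel merger): sumwakao → sumwekeo
  ⇒ Orbele sumwekeo
Only 'sumwekeo' matches the regular Orbele development of *somwakaho.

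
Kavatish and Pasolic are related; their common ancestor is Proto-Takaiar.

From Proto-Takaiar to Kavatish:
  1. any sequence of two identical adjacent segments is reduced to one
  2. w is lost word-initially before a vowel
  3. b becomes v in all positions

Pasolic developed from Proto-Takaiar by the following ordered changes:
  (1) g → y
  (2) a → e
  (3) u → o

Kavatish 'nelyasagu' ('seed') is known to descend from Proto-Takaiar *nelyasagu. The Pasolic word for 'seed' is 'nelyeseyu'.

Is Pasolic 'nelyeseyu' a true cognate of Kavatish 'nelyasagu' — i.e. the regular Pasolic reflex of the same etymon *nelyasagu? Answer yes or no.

Derive the expected Pasolic reflex of *nelyasagu:
Pasolic: *nelyasagu
  nelyasagu → nelyasayu   [unconditioned shift]
  nelyasayu → nelyeseyu   [vowel merger]
  nelyeseyu → nelyeseyo   [vowel merger]
  giving Pasolic nelyeseyo.
The regular Pasolic reflex would be 'nelyeseyo', but the attested form is 'nelyeseyu'. The correspondence is irregular, so they are not cognates (the Pasolic form has a different source).

no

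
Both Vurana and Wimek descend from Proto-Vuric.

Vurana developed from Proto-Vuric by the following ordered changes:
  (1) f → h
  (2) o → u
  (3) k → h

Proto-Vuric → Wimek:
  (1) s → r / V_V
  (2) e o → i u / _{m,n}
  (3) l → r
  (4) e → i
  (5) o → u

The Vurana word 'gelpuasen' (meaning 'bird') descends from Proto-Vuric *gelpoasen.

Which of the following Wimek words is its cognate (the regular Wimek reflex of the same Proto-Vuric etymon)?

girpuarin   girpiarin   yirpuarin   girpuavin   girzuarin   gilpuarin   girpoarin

Wimek: start from *gelpoasen.
  rule 1 (rhotacism): gelpoasen → gelpoaren
  rule 2 (pre-nasal raising): gelpoaren → gelpoarin
  rule 3 (unconditioned shift): gelpoarin → gerpoarin
  rule 4 (vowel merger): gerpoarin → girpoarin
  rule 5 (vowel merger): girpoarin → girpuarin
  ⇒ Wimek girpuarin
Among the options, 'girpuarin' alone shows every Wimek change applied in order.

girpuarin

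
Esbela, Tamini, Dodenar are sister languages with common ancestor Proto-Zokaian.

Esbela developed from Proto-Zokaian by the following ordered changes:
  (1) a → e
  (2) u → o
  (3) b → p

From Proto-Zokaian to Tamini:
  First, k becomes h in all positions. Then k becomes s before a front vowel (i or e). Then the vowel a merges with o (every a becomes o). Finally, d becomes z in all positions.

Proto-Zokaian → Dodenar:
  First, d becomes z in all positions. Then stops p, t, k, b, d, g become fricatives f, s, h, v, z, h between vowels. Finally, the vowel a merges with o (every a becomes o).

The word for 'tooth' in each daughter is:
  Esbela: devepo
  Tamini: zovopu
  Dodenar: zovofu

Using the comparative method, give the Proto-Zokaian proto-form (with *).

*davapu

Position 5: Esbela has p, Tamini has p, Dodenar has f. Tamini preserves p here (none of its changes turn any other segment into p), so the proto-segment is *p.
Position 2: Esbela has e, Tamini has o, Dodenar has o. Taking the neighbouring segments as reconstructed: Esbela e could go back to *a or *e; Tamini o could go back to *a or *o; Dodenar o could go back to *a or *o — the one source consistent with every daughter is *a.
This points to *davapu. Verify forward in each daughter:
Esbela: *davapu > devepu > devepo  (by vowel merger, vowel merger)
Tamini: start from *davapu.
  rule 1: no change — davapu
  rule 2: no change — davapu
  rule 3 (vowel merger): davapu → dovopu
  rule 4 (unconditioned shift): dovopu → zovopu
  ⇒ Tamini zovopu
Dodenar: start from *davapu.
  rule 1 (unconditioned shift): davapu → zavapu
  rule 2 (intervocalic lenition): zavapu → zavafu
  rule 3 (vowel merger): zavafu → zovofu
  ⇒ Dodenar zovofu
*davapu is the unique common source.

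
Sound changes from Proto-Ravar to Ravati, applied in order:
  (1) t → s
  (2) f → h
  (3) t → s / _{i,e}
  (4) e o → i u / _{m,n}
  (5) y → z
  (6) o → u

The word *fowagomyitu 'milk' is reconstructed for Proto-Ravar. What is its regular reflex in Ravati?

huwagumzisu

Ravati: *fowagomyitu
  fowagomyitu → fowagomyisu   [unconditioned shift]
  fowagomyisu → howagomyisu   [unconditioned shift]
  howagomyisu (rule 3 does not apply)
  howagomyisu → howagumyisu   [pre-nasal raising]
  howagumyisu → howagumzisu   [unconditioned shift]
  howagumzisu → huwagumzisu   [vowel merger]
  giving Ravati huwagumzisu.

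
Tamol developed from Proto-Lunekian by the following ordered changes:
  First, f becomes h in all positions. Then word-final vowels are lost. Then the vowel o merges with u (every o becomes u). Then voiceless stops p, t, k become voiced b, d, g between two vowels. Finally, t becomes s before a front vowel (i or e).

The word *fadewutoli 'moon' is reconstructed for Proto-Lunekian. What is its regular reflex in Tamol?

hadewudul

Tamol: start from *fadewutoli.
  rule 1 (unconditioned shift): fadewutoli → hadewutoli
  rule 2 (apocope): hadewutoli → hadewutol
  rule 3 (vowel merger): hadewutol → hadewutul
  rule 4 (intervocalic voicing): hadewutul → hadewudul
  rule 5: no change — hadewudul
  ⇒ Tamol hadewudul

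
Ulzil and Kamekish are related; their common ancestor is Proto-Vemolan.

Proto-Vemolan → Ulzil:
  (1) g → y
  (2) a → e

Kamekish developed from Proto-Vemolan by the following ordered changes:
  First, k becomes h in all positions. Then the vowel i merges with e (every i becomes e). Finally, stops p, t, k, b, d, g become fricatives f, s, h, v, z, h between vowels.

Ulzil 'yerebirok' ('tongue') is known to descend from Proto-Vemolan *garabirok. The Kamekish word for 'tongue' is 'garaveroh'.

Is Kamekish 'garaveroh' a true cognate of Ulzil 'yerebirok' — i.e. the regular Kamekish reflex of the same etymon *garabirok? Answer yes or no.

yes

Derive the expected Kamekish reflex of *garabirok:
Kamekish: start from *garabirok.
  rule 1 (unconditioned shift): garabirok → garabiroh
  rule 2 (vowel merger): garabiroh → garaberoh
  rule 3 (intervocalic lenition): garaberoh → garaveroh
  ⇒ Kamekish garaveroh
Kamekish 'garaveroh' matches the regular reflex exactly, so the pair is cognate.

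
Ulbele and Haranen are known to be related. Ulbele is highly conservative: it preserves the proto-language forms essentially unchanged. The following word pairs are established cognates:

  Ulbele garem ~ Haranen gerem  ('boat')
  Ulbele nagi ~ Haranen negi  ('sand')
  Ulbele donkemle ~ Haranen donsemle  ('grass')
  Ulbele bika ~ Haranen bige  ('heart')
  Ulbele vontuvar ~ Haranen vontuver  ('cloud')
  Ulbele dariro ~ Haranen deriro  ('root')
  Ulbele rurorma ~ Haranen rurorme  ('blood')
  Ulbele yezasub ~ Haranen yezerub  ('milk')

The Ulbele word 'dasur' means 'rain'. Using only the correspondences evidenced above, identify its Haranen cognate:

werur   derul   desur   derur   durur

derur

nagi ~ negi, yezasub ~ yezerub — Ulbele a corresponds to Haranen e after a consonant, before a consonant other than r, m, n, p, b, f, v.
yezasub ~ yezerub — Ulbele s corresponds to Haranen r between vowels (before a back vowel).
Applying these to Ulbele 'dasur':
  dasur → desur   (a→e after a consonant, before a consonant other than r, m, n, p, b, f, v)
  desur → derur   (s→r between vowels (before a back vowel))
So the Haranen cognate is 'derur'.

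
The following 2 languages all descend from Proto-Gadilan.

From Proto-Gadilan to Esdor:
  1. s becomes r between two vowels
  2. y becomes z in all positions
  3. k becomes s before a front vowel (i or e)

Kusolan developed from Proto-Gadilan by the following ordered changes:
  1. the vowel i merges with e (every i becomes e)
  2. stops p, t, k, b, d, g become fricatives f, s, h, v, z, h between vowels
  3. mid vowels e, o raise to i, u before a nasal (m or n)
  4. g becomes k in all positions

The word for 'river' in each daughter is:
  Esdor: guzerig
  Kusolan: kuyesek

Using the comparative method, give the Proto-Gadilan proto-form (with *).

Position 5: Esdor has r, Kusolan has s. Taking the neighbouring segments as reconstructed: Esdor r could go back to *s or *r; Kusolan s could go back to *t or *s — the one source consistent with every daughter is *s.
Position 6: Esdor has i, Kusolan has e. Esdor preserves i here (none of its changes turn any other segment into i), so the proto-segment is *i.
Position 3: Esdor has z, Kusolan has y. Kusolan preserves y here (none of its changes turn any other segment into y), so the proto-segment is *y.
Continuing position by position gives *guyesig; check it forward:
Esdor: *guyesig
  guyesig → guyerig   [rhotacism]
  guyerig → guzerig   [unconditioned shift]
  guzerig (rule 3 does not apply)
  giving Esdor guzerig.
Kusolan: *guyesig > guyeseg > kuyesek  (by vowel merger, unconditioned shift)
Only *guyesig yields all of Esdor guzerig, Kusolan kuyesek.

*guyesig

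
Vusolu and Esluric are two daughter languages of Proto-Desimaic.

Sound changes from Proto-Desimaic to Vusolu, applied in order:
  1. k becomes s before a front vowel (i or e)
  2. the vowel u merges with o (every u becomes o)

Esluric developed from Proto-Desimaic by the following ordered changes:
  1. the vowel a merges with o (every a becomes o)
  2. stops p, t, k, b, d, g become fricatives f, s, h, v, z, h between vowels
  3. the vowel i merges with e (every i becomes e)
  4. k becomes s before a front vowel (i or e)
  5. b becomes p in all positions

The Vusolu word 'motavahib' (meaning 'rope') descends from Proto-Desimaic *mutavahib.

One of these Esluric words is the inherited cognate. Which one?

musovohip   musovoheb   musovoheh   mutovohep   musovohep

musovohep

Esluric: *mutavahib
  mutavahib → mutovohib   [vowel merger]
  mutovohib → musovohib   [intervocalic lenition]
  musovohib → musovoheb   [vowel merger]
  musovoheb (rule 4 does not apply)
  musovoheb → musovohep   [unconditioned shift]
  giving Esluric musovohep.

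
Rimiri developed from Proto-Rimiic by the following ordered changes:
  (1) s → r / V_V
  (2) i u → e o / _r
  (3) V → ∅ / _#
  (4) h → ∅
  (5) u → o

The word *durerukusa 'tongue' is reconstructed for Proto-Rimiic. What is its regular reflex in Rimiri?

dorerokor

Rimiri: *durerukusa > durerukura > dorerukora > dorerukor > dorerokor  (by rhotacism, pre-rhotic lowering, apocope, vowel merger)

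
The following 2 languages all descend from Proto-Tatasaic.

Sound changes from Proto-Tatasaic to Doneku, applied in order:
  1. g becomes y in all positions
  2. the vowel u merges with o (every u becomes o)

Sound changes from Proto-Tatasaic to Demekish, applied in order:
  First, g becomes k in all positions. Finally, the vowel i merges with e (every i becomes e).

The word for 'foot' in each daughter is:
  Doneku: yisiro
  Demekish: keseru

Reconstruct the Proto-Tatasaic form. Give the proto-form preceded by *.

*gisiru

Position 6: Doneku has o, Demekish has u. Demekish preserves u here (none of its changes turn any other segment into u), so the proto-segment is *u.
Position 4: Doneku has i, Demekish has e. Doneku preserves i here (none of its changes turn any other segment into i), so the proto-segment is *i.
Continuing position by position gives *gisiru; check it forward:
Doneku: start from *gisiru.
  rule 1 (unconditioned shift): gisiru → yisiru
  rule 2 (vowel merger): yisiru → yisiro
  ⇒ Doneku yisiro
Demekish: *gisiru
  gisiru → kisiru   [unconditioned shift]
  kisiru → keseru   [vowel merger]
  giving Demekish keseru.
*gisiru is the unique common source.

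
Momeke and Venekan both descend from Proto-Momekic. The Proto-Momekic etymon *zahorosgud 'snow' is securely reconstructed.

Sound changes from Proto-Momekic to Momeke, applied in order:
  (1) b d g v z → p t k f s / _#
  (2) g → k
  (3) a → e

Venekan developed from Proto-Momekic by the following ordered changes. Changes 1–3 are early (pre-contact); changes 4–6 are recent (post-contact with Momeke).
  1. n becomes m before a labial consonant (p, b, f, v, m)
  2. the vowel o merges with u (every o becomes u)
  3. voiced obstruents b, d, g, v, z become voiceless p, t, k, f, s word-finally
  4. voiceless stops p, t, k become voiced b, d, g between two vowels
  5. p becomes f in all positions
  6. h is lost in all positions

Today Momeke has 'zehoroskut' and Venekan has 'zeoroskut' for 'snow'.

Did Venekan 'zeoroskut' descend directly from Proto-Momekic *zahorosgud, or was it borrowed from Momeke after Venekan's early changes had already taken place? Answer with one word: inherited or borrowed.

borrowed

If inherited, *zahorosgud would pass through all of Venekan's changes:
Venekan: *zahorosgud
  zahorosgud (rule 1 does not apply)
  zahorosgud → zahurusgud   [vowel merger]
  zahurusgud → zahurusgut   [final devoicing]
  zahurusgut (rule 4 does not apply)
  zahurusgut (rule 5 does not apply)
  zahurusgut → zaurusgut   [h-loss]
  giving Venekan zaurusgut.
If borrowed from Momeke 'zehoroskut' after the early changes, it would undergo only the recent ones:
  rule 4 (intervocalic voicing): no change (zehoroskut)
  rule 5 (unconditioned shift): no change (zehoroskut)
  rule 6 (h-loss): zehoroskut → zeoroskut
  ⇒ as a loan: zeoroskut
Venekan 'zeoroskut' matches the loan outcome 'zeoroskut', not the inherited 'zaurusgut' — it skipped the early Venekan changes, so it was borrowed from Momeke.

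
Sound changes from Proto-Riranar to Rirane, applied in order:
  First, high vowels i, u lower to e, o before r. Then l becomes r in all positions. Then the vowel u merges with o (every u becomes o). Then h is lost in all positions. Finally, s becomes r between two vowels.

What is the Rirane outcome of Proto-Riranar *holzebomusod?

Rirane: start from *holzebomusod.
  rule 1: no change — holzebomusod
  rule 2 (unconditioned shift): holzebomusod → horzebomusod
  rule 3 (vowel merger): horzebomusod → horzebomosod
  rule 4 (h-loss): horzebomosod → orzebomosod
  rule 5 (rhotacism): orzebomosod → orzebomorod
  ⇒ Rirane orzebomorod

orzebomorod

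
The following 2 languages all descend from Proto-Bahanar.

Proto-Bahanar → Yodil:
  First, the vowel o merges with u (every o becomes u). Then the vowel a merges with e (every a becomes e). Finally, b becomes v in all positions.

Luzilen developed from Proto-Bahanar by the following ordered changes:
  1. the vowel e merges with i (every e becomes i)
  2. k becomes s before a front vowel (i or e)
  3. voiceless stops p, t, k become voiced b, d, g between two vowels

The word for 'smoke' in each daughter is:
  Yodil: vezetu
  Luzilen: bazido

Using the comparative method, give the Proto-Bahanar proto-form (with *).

Position 4: Yodil has e, Luzilen has i. Taking the neighbouring segments as reconstructed: Yodil e could go back to *a or *e; Luzilen i could go back to *e or *i — the one source consistent with every daughter is *e.
Position 5: Yodil has t, Luzilen has d. Yodil preserves t here (none of its changes turn any other segment into t), so the proto-segment is *t.
Position 6: Yodil has u, Luzilen has o. Luzilen preserves o here (none of its changes turn any other segment into o), so the proto-segment is *o.
Verify the candidate proto-form against each daughter:
Yodil: start from *bazeto.
  rule 1 (vowel merger): bazeto → bazetu
  rule 2 (vowel merger): bazetu → bezetu
  rule 3 (unconditioned shift): bezetu → vezetu
  ⇒ Yodil vezetu
Luzilen: *bazeto > bazito > bazido  (by vowel merger, intervocalic voicing)
*bazeto is the unique common source.

*bazeto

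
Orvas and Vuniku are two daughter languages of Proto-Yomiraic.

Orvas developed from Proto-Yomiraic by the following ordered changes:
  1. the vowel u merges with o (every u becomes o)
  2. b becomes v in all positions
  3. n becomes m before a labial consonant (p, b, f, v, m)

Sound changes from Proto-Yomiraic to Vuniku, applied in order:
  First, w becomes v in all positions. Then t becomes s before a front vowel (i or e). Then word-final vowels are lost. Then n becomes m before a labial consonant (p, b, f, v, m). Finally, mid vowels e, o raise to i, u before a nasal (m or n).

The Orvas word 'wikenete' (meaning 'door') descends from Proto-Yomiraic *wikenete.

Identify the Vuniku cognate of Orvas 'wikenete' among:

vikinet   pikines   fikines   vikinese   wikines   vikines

Vuniku: *wikenete
  wikenete → vikenete   [unconditioned shift]
  vikenete → vikenese   [palatalisation]
  vikenese → vikenes   [apocope]
  vikenes (rule 4 does not apply)
  vikenes → vikines   [pre-nasal raising]
  giving Vuniku vikines.

vikines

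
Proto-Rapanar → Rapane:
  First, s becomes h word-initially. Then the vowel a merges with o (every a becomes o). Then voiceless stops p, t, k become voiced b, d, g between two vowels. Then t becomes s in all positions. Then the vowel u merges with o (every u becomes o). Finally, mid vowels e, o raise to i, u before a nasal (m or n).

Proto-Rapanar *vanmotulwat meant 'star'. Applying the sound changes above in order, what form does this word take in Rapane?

vunmodolwos

Rapane: *vanmotulwat
  vanmotulwat (rule 1 does not apply)
  vanmotulwat → vonmotulwot   [vowel merger]
  vonmotulwot → vonmodulwot   [intervocalic voicing]
  vonmodulwot → vonmodulwos   [unconditioned shift]
  vonmodulwos → vonmodolwos   [vowel merger]
  vonmodolwos → vunmodolwos   [pre-nasal raising]
  giving Rapane vunmodolwos.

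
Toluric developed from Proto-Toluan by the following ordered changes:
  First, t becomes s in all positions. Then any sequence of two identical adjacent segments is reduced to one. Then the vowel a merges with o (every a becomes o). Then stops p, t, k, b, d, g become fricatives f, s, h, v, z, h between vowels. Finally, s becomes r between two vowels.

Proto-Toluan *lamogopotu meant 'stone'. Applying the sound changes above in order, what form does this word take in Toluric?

Toluric: start from *lamogopotu.
  rule 1 (unconditioned shift): lamogopotu → lamogoposu
  rule 2: no change — lamogoposu
  rule 3 (vowel merger): lamogoposu → lomogoposu
  rule 4 (intervocalic lenition): lomogoposu → lomohofosu
  rule 5 (rhotacism): lomohofosu → lomohoforu
  ⇒ Toluric lomohoforu

lomohoforu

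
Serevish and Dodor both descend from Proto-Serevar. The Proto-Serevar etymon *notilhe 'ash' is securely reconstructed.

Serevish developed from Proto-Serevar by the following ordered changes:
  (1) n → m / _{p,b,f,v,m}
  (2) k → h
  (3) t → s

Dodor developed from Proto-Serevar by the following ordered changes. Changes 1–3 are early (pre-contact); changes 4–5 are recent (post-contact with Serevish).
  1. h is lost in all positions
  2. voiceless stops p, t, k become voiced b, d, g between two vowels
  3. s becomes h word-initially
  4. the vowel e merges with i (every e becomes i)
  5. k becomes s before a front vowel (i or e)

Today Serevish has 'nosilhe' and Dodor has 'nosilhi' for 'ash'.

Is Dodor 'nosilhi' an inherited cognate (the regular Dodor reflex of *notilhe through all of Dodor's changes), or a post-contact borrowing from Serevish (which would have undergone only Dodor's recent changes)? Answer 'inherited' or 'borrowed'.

borrowed

If inherited, *notilhe would pass through all of Dodor's changes:
Dodor: *notilhe > notile > nodile > nodili  (by h-loss, intervocalic voicing, vowel merger)
If borrowed from Serevish 'nosilhe' after the early changes, it would undergo only the recent ones:
  rule 4 (vowel merger): nosilhe → nosilhi
  rule 5 (palatalisation): no change (nosilhi)
  ⇒ as a loan: nosilhi
Dodor 'nosilhi' matches the loan outcome 'nosilhi', not the inherited 'nodili' — it skipped the early Dodor changes, so it was borrowed from Serevish.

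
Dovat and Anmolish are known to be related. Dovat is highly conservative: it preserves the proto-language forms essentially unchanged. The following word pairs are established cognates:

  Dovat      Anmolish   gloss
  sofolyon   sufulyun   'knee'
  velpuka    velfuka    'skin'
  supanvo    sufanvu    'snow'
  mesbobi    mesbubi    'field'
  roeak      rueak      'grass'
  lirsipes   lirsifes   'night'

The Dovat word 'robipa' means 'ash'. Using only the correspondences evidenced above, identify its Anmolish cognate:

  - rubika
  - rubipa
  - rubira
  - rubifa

mesbobi ~ mesbubi — Dovat o corresponds to Anmolish u after a consonant, before a labial obstruent.
supanvo ~ sufanvu — Dovat p corresponds to Anmolish f between vowels (before a back vowel).
Applying these to Dovat 'robipa':
  robipa → rubipa   (o→u after a consonant, before a labial obstruent)
  rubipa → rubifa   (p→f between vowels (before a back vowel))
So the Anmolish cognate is 'rubifa'.

rubifa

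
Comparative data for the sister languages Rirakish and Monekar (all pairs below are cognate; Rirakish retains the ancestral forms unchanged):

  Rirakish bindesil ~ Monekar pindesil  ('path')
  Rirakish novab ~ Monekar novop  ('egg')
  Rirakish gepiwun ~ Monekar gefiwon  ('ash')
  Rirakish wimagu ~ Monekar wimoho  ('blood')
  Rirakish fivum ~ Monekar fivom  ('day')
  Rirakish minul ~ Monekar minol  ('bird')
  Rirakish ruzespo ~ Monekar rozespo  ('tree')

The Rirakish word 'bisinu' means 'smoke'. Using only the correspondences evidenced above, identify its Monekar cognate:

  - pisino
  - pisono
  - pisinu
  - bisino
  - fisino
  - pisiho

pisino

bindesil ~ pindesil — Rirakish b corresponds to Monekar p word-initially before a front vowel.
wimagu ~ wimoho — Rirakish u corresponds to Monekar o word-finally.
Applying these to Rirakish 'bisinu':
  bisinu → pisinu   (b→p word-initially before a front vowel)
  pisinu → pisino   (u→o word-finally)
So the Monekar cognate is 'pisino'.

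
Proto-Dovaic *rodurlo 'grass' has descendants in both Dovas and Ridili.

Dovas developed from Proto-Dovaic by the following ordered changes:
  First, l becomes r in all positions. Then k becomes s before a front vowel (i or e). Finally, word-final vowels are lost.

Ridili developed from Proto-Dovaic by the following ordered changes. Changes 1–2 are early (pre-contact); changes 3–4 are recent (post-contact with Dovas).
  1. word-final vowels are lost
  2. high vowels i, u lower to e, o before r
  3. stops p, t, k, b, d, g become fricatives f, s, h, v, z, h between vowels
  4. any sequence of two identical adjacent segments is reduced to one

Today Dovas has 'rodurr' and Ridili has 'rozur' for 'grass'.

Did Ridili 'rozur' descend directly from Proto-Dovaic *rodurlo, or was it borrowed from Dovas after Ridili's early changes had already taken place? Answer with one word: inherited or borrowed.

borrowed

If inherited, *rodurlo would pass through all of Ridili's changes:
Ridili: *rodurlo
  rodurlo → rodurl   [apocope]
  rodurl → rodorl   [pre-rhotic lowering]
  rodorl → rozorl   [intervocalic lenition]
  rozorl (rule 4 does not apply)
  giving Ridili rozorl.
If borrowed from Dovas 'rodurr' after the early changes, it would undergo only the recent ones:
  rule 3 (intervocalic lenition): rodurr → rozurr
  rule 4 (degemination): rozurr → rozur
  ⇒ as a loan: rozur
Ridili 'rozur' matches the loan outcome 'rozur', not the inherited 'rozorl' — it skipped the early Ridili changes, so it was borrowed from Dovas.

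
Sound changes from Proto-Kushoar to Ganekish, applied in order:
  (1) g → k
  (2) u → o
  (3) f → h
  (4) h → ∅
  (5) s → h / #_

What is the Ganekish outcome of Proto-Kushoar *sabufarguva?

Ganekish: *sabufarguva
  sabufarguva → sabufarkuva   [unconditioned shift]
  sabufarkuva → sabofarkova   [vowel merger]
  sabofarkova → saboharkova   [unconditioned shift]
  saboharkova → saboarkova   [h-loss]
  saboarkova → haboarkova   [debuccalisation]
  giving Ganekish haboarkova.

haboarkova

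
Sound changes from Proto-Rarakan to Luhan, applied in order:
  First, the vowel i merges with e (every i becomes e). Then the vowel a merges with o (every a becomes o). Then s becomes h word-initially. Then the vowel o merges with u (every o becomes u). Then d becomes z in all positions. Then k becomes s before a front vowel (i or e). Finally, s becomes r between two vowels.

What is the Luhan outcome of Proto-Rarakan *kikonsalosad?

sekunsuluruz

Luhan: *kikonsalosad > kekonsalosad > kekonsolosod > kekunsulusud > kekunsulusuz > sekunsulusuz > sekunsuluruz  (by vowel merger, vowel merger, vowel merger, unconditioned shift, palatalisation, rhotacism)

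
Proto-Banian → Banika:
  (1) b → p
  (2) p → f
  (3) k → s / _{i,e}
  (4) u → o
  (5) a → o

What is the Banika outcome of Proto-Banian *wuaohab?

wooohof

Banika: start from *wuaohab.
  rule 1 (unconditioned shift): wuaohab → wuaohap
  rule 2 (unconditioned shift): wuaohap → wuaohaf
  rule 3: no change — wuaohaf
  rule 4 (vowel merger): wuaohaf → woaohaf
  rule 5 (vowel merger): woaohaf → wooohof
  ⇒ Banika wooohof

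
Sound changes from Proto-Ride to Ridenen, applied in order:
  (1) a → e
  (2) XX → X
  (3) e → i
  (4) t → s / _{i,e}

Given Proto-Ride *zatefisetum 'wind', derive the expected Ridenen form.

zisifisitum

Ridenen: start from *zatefisetum.
  rule 1 (vowel merger): zatefisetum → zetefisetum
  rule 2: no change — zetefisetum
  rule 3 (vowel merger): zetefisetum → zitifisitum
  rule 4 (palatalisation): zitifisitum → zisifisitum
  ⇒ Ridenen zisifisitum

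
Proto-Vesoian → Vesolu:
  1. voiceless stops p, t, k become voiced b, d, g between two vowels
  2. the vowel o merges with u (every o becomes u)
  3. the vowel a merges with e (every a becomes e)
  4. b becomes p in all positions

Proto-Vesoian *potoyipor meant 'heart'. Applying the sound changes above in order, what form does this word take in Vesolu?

Vesolu: start from *potoyipor.
  rule 1 (intervocalic voicing): potoyipor → podoyibor
  rule 2 (vowel merger): podoyibor → puduyibur
  rule 3: no change — puduyibur
  rule 4 (unconditioned shift): puduyibur → puduyipur
  ⇒ Vesolu puduyipur

puduyipur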